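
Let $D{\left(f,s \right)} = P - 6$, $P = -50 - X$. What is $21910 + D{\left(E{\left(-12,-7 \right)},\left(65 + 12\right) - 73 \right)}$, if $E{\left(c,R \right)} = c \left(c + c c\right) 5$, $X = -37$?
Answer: $21891$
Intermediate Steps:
$P = -13$ ($P = -50 - -37 = -50 + 37 = -13$)
$E{\left(c,R \right)} = 5 c \left(c + c^{2}\right)$ ($E{\left(c,R \right)} = c \left(c + c^{2}\right) 5 = 5 c \left(c + c^{2}\right)$)
$D{\left(f,s \right)} = -19$ ($D{\left(f,s \right)} = -13 - 6 = -19$)
$21910 + D{\left(E{\left(-12,-7 \right)},\left(65 + 12\right) - 73 \right)} = 21910 - 19 = 21891$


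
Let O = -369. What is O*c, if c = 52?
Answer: -19188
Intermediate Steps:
O*c = -369*52 = -19188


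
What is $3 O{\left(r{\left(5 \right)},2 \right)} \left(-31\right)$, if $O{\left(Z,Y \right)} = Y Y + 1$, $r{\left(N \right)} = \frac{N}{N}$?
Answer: $-465$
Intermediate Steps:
$r{\left(N \right)} = 1$
$O{\left(Z,Y \right)} = 1 + Y^{2}$ ($O{\left(Z,Y \right)} = Y^{2} + 1 = 1 + Y^{2}$)
$3 O{\left(r{\left(5 \right)},2 \right)} \left(-31\right) = 3 \left(1 + 2^{2}\right) \left(-31\right) = 3 \left(1 + 4\right) \left(-31\right) = 3 \cdot 5 \left(-31\right) = 15 \left(-31\right) = -465$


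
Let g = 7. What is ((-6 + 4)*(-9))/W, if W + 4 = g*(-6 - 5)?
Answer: -2/9 ≈ -0.22222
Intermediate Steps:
W = -81 (W = -4 + 7*(-6 - 5) = -4 + 7*(-11) = -4 - 77 = -81)
((-6 + 4)*(-9))/W = ((-6 + 4)*(-9))/(-81) = -2*(-9)*(-1/81) = 18*(-1/81) = -2/9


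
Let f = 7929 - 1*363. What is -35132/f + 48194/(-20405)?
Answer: -540752132/77192115 ≈ -7.0053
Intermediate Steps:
f = 7566 (f = 7929 - 363 = 7566)
-35132/f + 48194/(-20405) = -35132/7566 + 48194/(-20405) = -35132*1/7566 + 48194*(-1/20405) = -17566/3783 - 48194/20405 = -540752132/77192115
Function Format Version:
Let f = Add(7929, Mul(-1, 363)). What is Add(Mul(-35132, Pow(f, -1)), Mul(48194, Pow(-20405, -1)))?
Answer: Rational(-540752132, 77192115) ≈ -7.0053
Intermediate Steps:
f = 7566 (f = Add(7929, -363) = 7566)
Add(Mul(-35132, Pow(f, -1)), Mul(48194, Pow(-20405, -1))) = Add(Mul(-35132, Pow(7566, -1)), Mul(48194, Pow(-20405, -1))) = Add(Mul(-35132, Rational(1, 7566)), Mul(48194, Rational(-1, 20405))) = Add(Rational(-17566, 3783), Rational(-48194, 20405)) = Rational(-540752132, 77192115)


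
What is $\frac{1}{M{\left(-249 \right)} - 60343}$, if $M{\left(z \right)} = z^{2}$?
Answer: $\frac{1}{1658} \approx 0.00060314$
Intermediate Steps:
$\frac{1}{M{\left(-249 \right)} - 60343} = \frac{1}{\left(-249\right)^{2} - 60343} = \frac{1}{62001 - 60343} = \frac{1}{1658}$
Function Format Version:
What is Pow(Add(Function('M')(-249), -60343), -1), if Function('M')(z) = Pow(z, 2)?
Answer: Rational(1, 1658) ≈ 0.00060314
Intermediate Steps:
Pow(Add(Function('M')(-249), -60343), -1) = Pow(Add(Pow(-249, 2), -60343), -1) = Pow(Add(62001, -60343), -1) = Pow(1658, -1) = Rational(1, 1658)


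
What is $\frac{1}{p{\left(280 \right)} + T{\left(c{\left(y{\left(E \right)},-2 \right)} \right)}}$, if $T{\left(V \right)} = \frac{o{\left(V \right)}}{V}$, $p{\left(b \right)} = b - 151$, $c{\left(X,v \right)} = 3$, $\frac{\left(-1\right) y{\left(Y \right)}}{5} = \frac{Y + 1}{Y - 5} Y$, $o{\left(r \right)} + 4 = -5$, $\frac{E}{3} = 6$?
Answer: $\frac{1}{126} \approx 0.0079365$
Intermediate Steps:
$E = 18$ ($E = 3 \cdot 6 = 18$)
$o{\left(r \right)} = -9$ ($o{\left(r \right)} = -4 - 5 = -9$)
$y{\left(Y \right)} = - \frac{5 Y \left(1 + Y\right)}{-5 + Y}$ ($y{\left(Y \right)} = - 5 \frac{Y + 1}{Y - 5} Y = - 5 \frac{1 + Y}{-5 + Y} Y = - 5 \frac{Y \left(1 + Y\right)}{-5 + Y} = - \frac{5 Y \left(1 + Y\right)}{-5 + Y}$)
$p{\left(b \right)} = -151 + b$
$T{\left(V \right)} = - \frac{9}{V}$
$\frac{1}{p{\left(280 \right)} + T{\left(c{\left(y{\left(E \right)},-2 \right)} \right)}} = \frac{1}{\left(-151 + 280\right) - \frac{9}{3}} = \frac{1}{129 - 3} = \frac{1}{126}$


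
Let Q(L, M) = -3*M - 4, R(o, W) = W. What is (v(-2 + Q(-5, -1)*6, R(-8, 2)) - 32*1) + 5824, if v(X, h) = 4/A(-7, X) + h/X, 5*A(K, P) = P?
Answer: 23157/4 ≈ 5789.3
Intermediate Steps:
A(K, P) = P/5
Q(L, M) = -4 - 3*M
v(X, h) = 20/X + h/X (v(X, h) = 4/((X/5)) + h/X = 4*(5/X) + h/X = 20/X + h/X)
(v(-2 + Q(-5, -1)*6, R(-8, 2)) - 32*1) + 5824 = ((20 + 2)/(-2 + (-4 - 3*(-1))*6) - 32*1) + 5824 = (22/(-2 + (-4 + 3)*6) - 32) + 5824 = (22/(-2 - 1*6) - 32) + 5824 = (22/(-2 - 6) - 32) + 5824 = (22/(-8) - 32) + 5824 = (-1/8*22 - 32) + 5824 = (-11/4 - 32) + 5824 = -139/4 + 5824 = 23157/4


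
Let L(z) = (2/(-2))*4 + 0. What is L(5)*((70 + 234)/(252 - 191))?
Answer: -1216/61 ≈ -19.934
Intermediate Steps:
L(z) = -4 (L(z) = (2*(-1/2))*4 + 0 = -1*4 + 0 = -4 + 0 = -4)
L(5)*((70 + 234)/(252 - 191)) = -4*(70 + 234)/(252 - 191) = -1216/61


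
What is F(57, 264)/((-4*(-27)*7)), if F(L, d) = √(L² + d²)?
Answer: √8105/252 ≈ 0.35725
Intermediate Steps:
F(57, 264)/((-4*(-27)*7)) = √(57² + 264²)/((-4*(-27)*7)) = √(3249 + 69696)/((108*7)) = √72945/756 = (3*√8105)*(1/756) = √8105/252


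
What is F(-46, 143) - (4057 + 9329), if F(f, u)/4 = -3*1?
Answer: -13398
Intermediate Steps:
F(f, u) = -12 (F(f, u) = 4*(-3*1) = 4*(-3) = -12)
F(-46, 143) - (4057 + 9329) = -12 - (4057 + 9329) = -12 - 1*13386 = -12 - 13386 = -13398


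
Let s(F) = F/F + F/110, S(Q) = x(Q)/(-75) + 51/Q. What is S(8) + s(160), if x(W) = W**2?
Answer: 52643/6600 ≈ 7.9762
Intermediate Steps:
S(Q) = 51/Q - Q**2/75 (S(Q) = Q**2/(-75) + 51/Q = Q**2*(-1/75) + 51/Q = -Q**2/75 + 51/Q = 51/Q - Q**2/75)
s(F) = 1 + F/110 (s(F) = 1 + F*(1/110) = 1 + F/110)
S(8) + s(160) = (1/75)*(3825 - 1*8**3)/8 + (1 + (1/110)*160) = (1/75)*(1/8)*(3825 - 1*512) + (1 + 16/11) = (1/75)*(1/8)*(3825 - 512) + 27/11 = (1/75)*(1/8)*3313 + 27/11 = 3313/600 + 27/11 = 52643/6600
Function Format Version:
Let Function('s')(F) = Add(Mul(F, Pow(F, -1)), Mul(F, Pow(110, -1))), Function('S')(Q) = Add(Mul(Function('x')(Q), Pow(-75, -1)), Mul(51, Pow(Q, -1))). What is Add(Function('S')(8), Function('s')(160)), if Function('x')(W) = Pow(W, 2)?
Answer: Rational(52643, 6600) ≈ 7.9762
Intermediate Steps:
Function('S')(Q) = Add(Mul(51, Pow(Q, -1)), Mul(Rational(-1, 75), Pow(Q, 2))) (Function('S')(Q) = Add(Mul(Pow(Q, 2), Pow(-75, -1)), Mul(51, Pow(Q, -1))) = Add(Mul(Pow(Q, 2), Rational(-1, 75)), Mul(51, Pow(Q, -1))) = Add(Mul(Rational(-1, 75), Pow(Q, 2)), Mul(51, Pow(Q, -1))) = Add(Mul(51, Pow(Q, -1)), Mul(Rational(-1, 75), Pow(Q, 2))))
Function('s')(F) = Add(1, Mul(Rational(1, 110), F)) (Function('s')(F) = Add(1, Mul(F, Rational(1, 110))) = Add(1, Mul(Rational(1, 110), F)))
Add(Function('S')(8), Function('s')(160)) = Add(Mul(Rational(1, 75), Pow(8, -1), Add(3825, Mul(-1, Pow(8, 3)))), Add(1, Mul(Rational(1, 110), 160))) = Add(Mul(Rational(1, 75), Rational(1, 8), Add(3825, Mul(-1, 512))), Add(1, Rational(16, 11))) = Add(Mul(Rational(1, 75), Rational(1, 8), Add(3825, -512)), Rational(27, 11)) = Add(Mul(Rational(1, 75), Rational(1, 8), 3313), Rational(27, 11)) = Add(Rational(3313, 600), Rational(27, 11)) = Rational(52643, 6600)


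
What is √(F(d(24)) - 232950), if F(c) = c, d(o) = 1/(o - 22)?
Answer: I*√931798/2 ≈ 482.65*I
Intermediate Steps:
d(o) = 1/(-22 + o)
√(F(d(24)) - 232950) = √(1/(-22 + 24) - 232950) = √(1/2 - 232950) = √(½ - 232950) = √(-465899/2) = I*√931798/2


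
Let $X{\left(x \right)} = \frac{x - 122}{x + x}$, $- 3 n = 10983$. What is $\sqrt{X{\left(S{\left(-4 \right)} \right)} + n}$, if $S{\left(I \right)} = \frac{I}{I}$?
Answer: $\frac{3 i \sqrt{1654}}{2} \approx 61.004 i$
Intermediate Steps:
$n = -3661$ ($n = \left(- \frac{1}{3}\right) 10983 = -3661$)
$S{\left(I \right)} = 1$
$X{\left(x \right)} = \frac{-122 + x}{2 x}$
$\sqrt{X{\left(S{\left(-4 \right)} \right)} + n} = \sqrt{\frac{-122 + 1}{2 \cdot 1} - 3661} = \sqrt{\frac{1}{2} \cdot 1 \left(-121\right) - 3661} = \sqrt{- \frac{121}{2} - 3661} = \sqrt{- \frac{7443}{2}} = \frac{3 i \sqrt{1654}}{2}$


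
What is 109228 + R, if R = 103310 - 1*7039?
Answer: 205499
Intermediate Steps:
R = 96271 (R = 103310 - 7039 = 96271)
109228 + R = 109228 + 96271 = 205499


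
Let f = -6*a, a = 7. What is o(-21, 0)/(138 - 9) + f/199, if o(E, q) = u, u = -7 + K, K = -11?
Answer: -3000/8557 ≈ -0.35059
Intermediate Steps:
u = -18 (u = -7 - 11 = -18)
o(E, q) = -18
f = -42 (f = -6*7 = -42)
o(-21, 0)/(138 - 9) + f/199 = -18/(138 - 9) - 42/199 = -18/129 - 42*1/199 = -18*1/129 - 42/199 = -6/43 - 42/199 = -3000/8557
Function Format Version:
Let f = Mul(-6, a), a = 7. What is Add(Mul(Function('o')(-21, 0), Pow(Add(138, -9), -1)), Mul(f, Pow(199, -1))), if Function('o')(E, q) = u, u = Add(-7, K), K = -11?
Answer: Rational(-3000, 8557) ≈ -0.35059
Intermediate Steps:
u = -18 (u = Add(-7, -11) = -18)
Function('o')(E, q) = -18
f = -42 (f = Mul(-6, 7) = -42)
Add(Mul(Function('o')(-21, 0), Pow(Add(138, -9), -1)), Mul(f, Pow(199, -1))) = Add(Mul(-18, Pow(Add(138, -9), -1)), Mul(-42, Pow(199, -1))) = Add(Mul(-18, Pow(129, -1)), Mul(-42, Rational(1, 199))) = Add(Mul(-18, Rational(1, 129)), Rational(-42, 199)) = Add(Rational(-6, 43), Rational(-42, 199)) = Rational(-3000, 8557)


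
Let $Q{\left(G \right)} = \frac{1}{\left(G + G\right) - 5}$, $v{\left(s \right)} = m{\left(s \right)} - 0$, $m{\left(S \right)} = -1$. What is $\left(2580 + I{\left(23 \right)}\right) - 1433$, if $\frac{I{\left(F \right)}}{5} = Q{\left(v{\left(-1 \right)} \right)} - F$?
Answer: $\frac{7219}{7} \approx 1031.3$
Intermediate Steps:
$v{\left(s \right)} = -1$ ($v{\left(s \right)} = -1 - 0 = -1 + 0 = -1$)
$Q{\left(G \right)} = \frac{1}{-5 + 2 G}$ ($Q{\left(G \right)} = \frac{1}{2 G - 5} = \frac{1}{-5 + 2 G}$)
$I{\left(F \right)} = - \frac{5}{7} - 5 F$ ($I{\left(F \right)} = 5 \left(\frac{1}{-5 + 2 \left(-1\right)} - F\right) = 5 \left(\frac{1}{-5 - 2} - F\right) = 5 \left(\frac{1}{-7} - F\right) = 5 \left(- \frac{1}{7} - F\right) = - \frac{5}{7} - 5 F$)
$\left(2580 + I{\left(23 \right)}\right) - 1433 = \left(2580 - \frac{810}{7}\right) - 1433 = \frac{17250}{7} - 1433 = \frac{7219}{7}$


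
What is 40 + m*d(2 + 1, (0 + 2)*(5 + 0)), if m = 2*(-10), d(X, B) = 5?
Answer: -60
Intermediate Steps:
m = -20
40 + m*d(2 + 1, (0 + 2)*(5 + 0)) = 40 - 20*5 = 40 - 100 = -60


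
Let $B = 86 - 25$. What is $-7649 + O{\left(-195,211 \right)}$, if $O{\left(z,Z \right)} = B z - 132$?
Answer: $-19676$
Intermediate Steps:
$B = 61$ ($B = 86 - 25 = 61$)
$O{\left(z,Z \right)} = -132 + 61 z$ ($O{\left(z,Z \right)} = 61 z - 132 = -132 + 61 z$)
$-7649 + O{\left(-195,211 \right)} = -7649 + \left(-132 + 61 \left(-195\right)\right) = -7649 - 12027 = -19676$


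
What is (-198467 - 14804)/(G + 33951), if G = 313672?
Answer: -213271/347623 ≈ -0.61351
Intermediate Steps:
(-198467 - 14804)/(G + 33951) = (-198467 - 14804)/(313672 + 33951) = -213271/347623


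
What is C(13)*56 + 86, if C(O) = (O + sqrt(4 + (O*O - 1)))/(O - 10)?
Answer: 986/3 + 112*sqrt(43)/3 ≈ 573.48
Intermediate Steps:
C(O) = (O + sqrt(3 + O**2))/(-10 + O) (C(O) = (O + sqrt(4 + (O**2 - 1)))/(-10 + O) = (O + sqrt(4 + (-1 + O**2)))/(-10 + O) = (O + sqrt(3 + O**2))/(-10 + O))
C(13)*56 + 86 = ((13 + sqrt(3 + 13**2))/(-10 + 13))*56 + 86 = ((13 + sqrt(3 + 169))/3)*56 + 86 = ((13 + sqrt(172))/3)*56 + 86 = ((13 + 2*sqrt(43))/3)*56 + 86 = (13/3 + 2*sqrt(43)/3)*56 + 86 = (728/3 + 112*sqrt(43)/3) + 86 = 986/3 + 112*sqrt(43)/3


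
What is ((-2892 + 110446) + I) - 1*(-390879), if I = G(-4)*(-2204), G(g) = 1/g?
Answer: 498984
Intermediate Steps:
I = 551 (I = -2204/(-4) = -1/4*(-2204) = 551)
((-2892 + 110446) + I) - 1*(-390879) = ((-2892 + 110446) + 551) - 1*(-390879) = (107554 + 551) + 390879 = 108105 + 390879 = 498984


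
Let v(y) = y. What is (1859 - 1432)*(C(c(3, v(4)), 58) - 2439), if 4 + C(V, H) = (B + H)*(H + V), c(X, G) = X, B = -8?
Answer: 259189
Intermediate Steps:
C(V, H) = -4 + (-8 + H)*(H + V)
(1859 - 1432)*(C(c(3, v(4)), 58) - 2439) = (1859 - 1432)*((-4 + 58² - 8*58 - 8*3 + 58*3) - 2439) = 427*((-4 + 3364 - 464 - 24 + 174) - 2439) = 427*(3046 - 2439) = 427*607 = 259189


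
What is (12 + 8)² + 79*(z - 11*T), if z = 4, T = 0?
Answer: 716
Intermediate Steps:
(12 + 8)² + 79*(z - 11*T) = (12 + 8)² + 79*(4 - 11*0) = 20² + 79*(4 + 0) = 400 + 79*4 = 400 + 316 = 716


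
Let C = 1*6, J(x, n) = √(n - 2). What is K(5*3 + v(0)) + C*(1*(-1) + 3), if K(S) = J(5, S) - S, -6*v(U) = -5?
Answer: -23/6 + √498/6 ≈ -0.11401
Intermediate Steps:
v(U) = ⅚ (v(U) = -⅙*(-5) = ⅚)
J(x, n) = √(-2 + n)
K(S) = √(-2 + S) - S
C = 6
K(5*3 + v(0)) + C*(1*(-1) + 3) = (√(-2 + (5*3 + ⅚)) - (5*3 + ⅚)) + 6*(1*(-1) + 3) = (√(-2 + (15 + ⅚)) - (15 + ⅚)) + 6*(-1 + 3) = (√(-2 + 95/6) - 1*95/6) + 6*2 = (√(83/6) - 95/6) + 12 = (√498/6 - 95/6) + 12 = (-95/6 + √498/6) + 12 = -23/6 + √498/6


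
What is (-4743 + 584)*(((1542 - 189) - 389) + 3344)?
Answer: -17916972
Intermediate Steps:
(-4743 + 584)*(((1542 - 189) - 389) + 3344) = -4159*((1353 - 389) + 3344) = -4159*(964 + 3344) = -4159*4308 = -17916972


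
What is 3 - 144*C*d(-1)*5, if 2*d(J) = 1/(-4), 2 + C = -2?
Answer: -357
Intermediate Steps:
C = -4 (C = -2 - 2 = -4)
d(J) = -⅛ (d(J) = (½)/(-4) = (½)*(-¼) = -⅛)
3 - 144*C*d(-1)*5 = 3 - 144*(-4*(-⅛))*5 = 3 - 72*5 = 3 - 144*5/2 = 3 - 360 = -357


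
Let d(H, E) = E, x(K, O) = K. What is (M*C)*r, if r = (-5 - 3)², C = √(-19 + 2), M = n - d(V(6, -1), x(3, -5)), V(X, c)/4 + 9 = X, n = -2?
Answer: -320*I*√17 ≈ -1319.4*I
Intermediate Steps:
V(X, c) = -36 + 4*X
M = -5 (M = -2 - 1*3 = -2 - 3 = -5)
C = I*√17 (C = √(-17) = I*√17 ≈ 4.1231*I)
r = 64 (r = (-8)² = 64)
(M*C)*r = -5*I*√17*64 = -320*I*√17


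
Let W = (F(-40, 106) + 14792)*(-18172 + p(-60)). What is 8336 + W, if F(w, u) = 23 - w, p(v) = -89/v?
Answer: -3238976269/12 ≈ -2.6991e+8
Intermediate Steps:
W = -3239076301/12 (W = ((23 - 1*(-40)) + 14792)*(-18172 - 89/(-60)) = ((23 + 40) + 14792)*(-18172 - 89*(-1/60)) = (63 + 14792)*(-18172 + 89/60) = 14855*(-1090231/60) = -3239076301/12 ≈ -2.6992e+8)
8336 + W = 8336 - 3239076301/12 = -3238976269/12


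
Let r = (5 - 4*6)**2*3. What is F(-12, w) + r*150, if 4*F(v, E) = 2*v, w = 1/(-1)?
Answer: 162444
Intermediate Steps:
w = -1
F(v, E) = v/2 (F(v, E) = (2*v)/4 = v/2)
r = 1083 (r = (5 - 24)**2*3 = (-19)**2*3 = 361*3 = 1083)
F(-12, w) + r*150 = (1/2)*(-12) + 1083*150 = -6 + 162450 = 162444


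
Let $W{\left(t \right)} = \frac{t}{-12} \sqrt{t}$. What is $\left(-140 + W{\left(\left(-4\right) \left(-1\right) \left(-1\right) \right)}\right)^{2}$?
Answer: $\frac{176396}{9} - \frac{560 i}{3} \approx 19600.0 - 186.67 i$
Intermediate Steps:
$W{\left(t \right)} = - \frac{t^{\frac{3}{2}}}{12}$ ($W{\left(t \right)} = t \left(- \frac{1}{12}\right) \sqrt{t} = - \frac{t}{12} \sqrt{t} = - \frac{t^{\frac{3}{2}}}{12}$)
$\left(-140 + W{\left(\left(-4\right) \left(-1\right) \left(-1\right) \right)}\right)^{2} = \left(-140 - \frac{\left(\left(-4\right) \left(-1\right) \left(-1\right)\right)^{\frac{3}{2}}}{12}\right)^{2} = \left(-140 - \frac{\left(4 \left(-1\right)\right)^{\frac{3}{2}}}{12}\right)^{2} = \left(-140 - \frac{\left(-4\right)^{\frac{3}{2}}}{12}\right)^{2} = \left(-140 - \frac{\left(-8\right) i}{12}\right)^{2} = \left(-140 + \frac{2 i}{3}\right)^{2}$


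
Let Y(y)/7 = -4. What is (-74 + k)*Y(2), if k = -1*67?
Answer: 3948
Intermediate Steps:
Y(y) = -28 (Y(y) = 7*(-4) = -28)
k = -67
(-74 + k)*Y(2) = (-74 - 67)*(-28) = -141*(-28) = 3948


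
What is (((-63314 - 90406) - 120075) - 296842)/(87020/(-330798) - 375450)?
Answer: 94382789163/62099098060 ≈ 1.5199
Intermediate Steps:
(((-63314 - 90406) - 120075) - 296842)/(87020/(-330798) - 375450) = ((-153720 - 120075) - 296842)/(87020*(-1/330798) - 375450) = (-273795 - 296842)/(-43510/165399 - 375450) = -570637/(-62099098060/165399) = -570637*(-165399/62099098060) = 94382789163/62099098060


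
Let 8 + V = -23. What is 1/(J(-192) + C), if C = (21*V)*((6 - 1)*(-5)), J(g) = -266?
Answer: 1/16009 ≈ 6.2465e-5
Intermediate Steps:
V = -31 (V = -8 - 23 = -31)
C = 16275 (C = (21*(-31))*((6 - 1)*(-5)) = -3255*(-5) = -651*(-25) = 16275)
1/(J(-192) + C) = 1/(-266 + 16275) = 1/16009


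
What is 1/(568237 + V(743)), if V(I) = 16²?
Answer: 1/568493 ≈ 1.7590e-6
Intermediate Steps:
V(I) = 256
1/(568237 + V(743)) = 1/(568237 + 256) = 1/568493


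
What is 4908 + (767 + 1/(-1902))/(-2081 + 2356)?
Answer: 2568588233/523050 ≈ 4910.8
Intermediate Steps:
4908 + (767 + 1/(-1902))/(-2081 + 2356) = 4908 + (767 - 1/1902)/275 = 4908 + (1458833/1902)*(1/275) = 4908 + 1458833/523050 = 2568588233/523050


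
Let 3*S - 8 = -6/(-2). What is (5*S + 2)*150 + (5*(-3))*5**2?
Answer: 2675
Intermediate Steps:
S = 11/3 (S = 8/3 + (-6/(-2))/3 = 8/3 + (-6*(-1/2))/3 = 8/3 + (1/3)*3 = 8/3 + 1 = 11/3 ≈ 3.6667)
(5*S + 2)*150 + (5*(-3))*5**2 = (5*(11/3) + 2)*150 + (5*(-3))*5**2 = (55/3 + 2)*150 - 15*25 = (61/3)*150 - 375 = 3050 - 375 = 2675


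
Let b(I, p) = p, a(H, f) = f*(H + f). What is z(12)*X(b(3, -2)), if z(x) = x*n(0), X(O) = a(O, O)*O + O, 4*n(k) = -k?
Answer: 0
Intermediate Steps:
n(k) = -k/4 (n(k) = (-k)/4 = -k/4)
X(O) = O + 2*O³ (X(O) = (O*(O + O))*O + O = (O*(2*O))*O + O = (2*O²)*O + O = 2*O³ + O = O + 2*O³)
z(x) = 0 (z(x) = x*(-¼*0) = x*0 = 0)
z(12)*X(b(3, -2)) = 0*(-2 + 2*(-2)³) = 0*(-2 + 2*(-8)) = 0*(-2 - 16) = 0*(-18) = 0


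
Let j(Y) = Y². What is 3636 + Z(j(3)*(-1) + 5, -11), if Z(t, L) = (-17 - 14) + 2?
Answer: 3607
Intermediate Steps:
Z(t, L) = -29 (Z(t, L) = -31 + 2 = -29)
3636 + Z(j(3)*(-1) + 5, -11) = 3636 - 29 = 3607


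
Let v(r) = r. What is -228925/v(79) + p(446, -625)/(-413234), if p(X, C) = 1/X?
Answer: -42191418678779/14559886756 ≈ -2897.8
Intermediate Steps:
-228925/v(79) + p(446, -625)/(-413234) = -228925/79 + 1/(446*(-413234)) = -228925*1/79 + (1/446)*(-1/413234) = -228925/79 - 1/184302364 = -42191418678779/14559886756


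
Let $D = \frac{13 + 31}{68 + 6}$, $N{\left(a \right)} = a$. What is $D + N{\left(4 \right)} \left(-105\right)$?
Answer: $- \frac{15518}{37} \approx -419.41$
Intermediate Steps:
$D = \frac{22}{37}$ ($D = \frac{44}{74} = 44 \cdot \frac{1}{74} = \frac{22}{37} \approx 0.59459$)
$D + N{\left(4 \right)} \left(-105\right) = \frac{22}{37} + 4 \left(-105\right) = \frac{22}{37} - 420 = - \frac{15518}{37}$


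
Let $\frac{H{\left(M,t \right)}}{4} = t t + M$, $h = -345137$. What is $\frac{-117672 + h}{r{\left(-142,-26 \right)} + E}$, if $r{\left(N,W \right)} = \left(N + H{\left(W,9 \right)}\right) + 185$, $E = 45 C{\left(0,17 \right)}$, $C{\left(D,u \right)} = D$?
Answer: $- \frac{462809}{263} \approx -1759.7$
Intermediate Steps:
$H{\left(M,t \right)} = 4 M + 4 t^{2}$ ($H{\left(M,t \right)} = 4 \left(t t + M\right) = 4 \left(t^{2} + M\right) = 4 \left(M + t^{2}\right) = 4 M + 4 t^{2}$)
$E = 0$ ($E = 45 \cdot 0 = 0$)
$r{\left(N,W \right)} = 509 + N + 4 W$ ($r{\left(N,W \right)} = \left(N + \left(4 W + 4 \cdot 9^{2}\right)\right) + 185 = \left(N + \left(4 W + 4 \cdot 81\right)\right) + 185 = \left(N + \left(4 W + 324\right)\right) + 185 = \left(N + \left(324 + 4 W\right)\right) + 185 = \left(324 + N + 4 W\right) + 185 = 509 + N + 4 W$)
$\frac{-117672 + h}{r{\left(-142,-26 \right)} + E} = \frac{-117672 - 345137}{\left(509 - 142 + 4 \left(-26\right)\right) + 0} = - \frac{462809}{\left(509 - 142 - 104\right) + 0} = - \frac{462809}{263 + 0} = - \frac{462809}{263}$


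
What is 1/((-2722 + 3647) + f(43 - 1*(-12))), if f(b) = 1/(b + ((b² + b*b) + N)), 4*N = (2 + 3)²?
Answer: 24445/22611629 ≈ 0.0010811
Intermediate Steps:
N = 25/4 (N = (2 + 3)²/4 = (¼)*5² = (¼)*25 = 25/4 ≈ 6.2500)
f(b) = 1/(25/4 + b + 2*b²) (f(b) = 1/(b + ((b² + b*b) + 25/4)) = 1/(b + ((b² + b²) + 25/4)) = 1/(b + (2*b² + 25/4)) = 1/(b + (25/4 + 2*b²)) = 1/(25/4 + b + 2*b²))
1/((-2722 + 3647) + f(43 - 1*(-12))) = 1/((-2722 + 3647) + 4/(25 + 4*(43 - 1*(-12)) + 8*(43 - 1*(-12))²)) = 1/(925 + 4/(25 + 4*(43 + 12) + 8*(43 + 12)²)) = 1/(925 + 4/(25 + 4*55 + 8*55²)) = 1/(925 + 4/(25 + 220 + 8*3025)) = 1/(925 + 4/(25 + 220 + 24200)) = 1/(925 + 4/24445) = 1/(22611629/24445) = 24445/22611629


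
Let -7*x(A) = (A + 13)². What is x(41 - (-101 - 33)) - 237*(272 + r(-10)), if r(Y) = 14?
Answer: -509818/7 ≈ -72831.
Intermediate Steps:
x(A) = -(13 + A)²/7 (x(A) = -(A + 13)²/7 = -(13 + A)²/7)
x(41 - (-101 - 33)) - 237*(272 + r(-10)) = -(13 + (41 - (-101 - 33)))²/7 - 237*(272 + 14) = -(13 + (41 - 1*(-134)))²/7 - 237*286 = -(13 + (41 + 134))²/7 - 67782 = -(13 + 175)²/7 - 67782 = -⅐*188² - 67782 = -⅐*35344 - 67782 = -35344/7 - 67782 = -509818/7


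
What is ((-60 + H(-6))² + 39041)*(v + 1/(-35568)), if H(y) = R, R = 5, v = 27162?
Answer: 118830055845/104 ≈ 1.1426e+9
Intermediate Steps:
H(y) = 5
((-60 + H(-6))² + 39041)*(v + 1/(-35568)) = ((-60 + 5)² + 39041)*(27162 + 1/(-35568)) = ((-55)² + 39041)*(27162 - 1/35568) = (3025 + 39041)*(966098015/35568) = 42066*(966098015/35568) = 118830055845/104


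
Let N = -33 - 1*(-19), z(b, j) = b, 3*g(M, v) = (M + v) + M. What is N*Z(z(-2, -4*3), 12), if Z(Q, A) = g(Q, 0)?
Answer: 56/3 ≈ 18.667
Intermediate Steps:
g(M, v) = v/3 + 2*M/3 (g(M, v) = ((M + v) + M)/3 = (v + 2*M)/3 = v/3 + 2*M/3)
Z(Q, A) = 2*Q/3 (Z(Q, A) = (⅓)*0 + 2*Q/3 = 0 + 2*Q/3 = 2*Q/3)
N = -14 (N = -33 + 19 = -14)
N*Z(z(-2, -4*3), 12) = -28*(-2)/3 = -14*(-4/3) = 56/3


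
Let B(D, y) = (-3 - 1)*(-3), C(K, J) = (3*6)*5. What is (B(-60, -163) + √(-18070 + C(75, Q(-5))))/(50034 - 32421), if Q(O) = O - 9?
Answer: 4/5871 + 2*I*√4495/17613 ≈ 0.00068131 + 0.0076131*I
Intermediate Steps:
Q(O) = -9 + O
C(K, J) = 90 (C(K, J) = 18*5 = 90)
B(D, y) = 12 (B(D, y) = -4*(-3) = 12)
(B(-60, -163) + √(-18070 + C(75, Q(-5))))/(50034 - 32421) = (12 + √(-18070 + 90))/(50034 - 32421) = (12 + √(-17980))/17613 = (12 + 2*I*√4495)*(1/17613) = 4/5871 + 2*I*√4495/17613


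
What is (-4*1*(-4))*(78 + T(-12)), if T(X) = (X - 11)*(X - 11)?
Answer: 9712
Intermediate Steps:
T(X) = (-11 + X)² (T(X) = (-11 + X)*(-11 + X) = (-11 + X)²)
(-4*1*(-4))*(78 + T(-12)) = (-4*1*(-4))*(78 + (-11 - 12)²) = (-4*(-4))*(78 + (-23)²) = 16*(78 + 529) = 16*607 = 9712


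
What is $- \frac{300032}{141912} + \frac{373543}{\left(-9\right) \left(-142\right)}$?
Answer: $\frac{730927685}{2518938} \approx 290.17$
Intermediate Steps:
$- \frac{300032}{141912} + \frac{373543}{\left(-9\right) \left(-142\right)} = \left(-300032\right) \frac{1}{141912} + \frac{373543}{1278} = - \frac{37504}{17739} + 373543 \cdot \frac{1}{1278} = - \frac{37504}{17739} + \frac{373543}{1278} = \frac{730927685}{2518938}$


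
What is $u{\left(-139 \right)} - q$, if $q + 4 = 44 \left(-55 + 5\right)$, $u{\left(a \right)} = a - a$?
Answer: $2204$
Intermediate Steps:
$u{\left(a \right)} = 0$
$q = -2204$ ($q = -4 + 44 \left(-55 + 5\right) = -4 + 44 \left(-50\right) = -4 - 2200 = -2204$)
$u{\left(-139 \right)} - q = 0 - -2204 = 0 + 2204 = 2204$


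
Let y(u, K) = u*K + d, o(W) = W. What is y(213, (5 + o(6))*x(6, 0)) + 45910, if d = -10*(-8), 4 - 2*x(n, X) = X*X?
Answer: 50676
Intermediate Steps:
x(n, X) = 2 - X**2/2 (x(n, X) = 2 - X*X/2 = 2 - X**2/2)
d = 80
y(u, K) = 80 + K*u (y(u, K) = u*K + 80 = K*u + 80 = 80 + K*u)
y(213, (5 + o(6))*x(6, 0)) + 45910 = (80 + ((5 + 6)*(2 - 1/2*0**2))*213) + 45910 = (80 + (11*(2 - 1/2*0))*213) + 45910 = (80 + (11*(2 + 0))*213) + 45910 = (80 + (11*2)*213) + 45910 = (80 + 22*213) + 45910 = (80 + 4686) + 45910 = 4766 + 45910 = 50676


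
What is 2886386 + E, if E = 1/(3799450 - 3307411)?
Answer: 1420214481055/492039 ≈ 2.8864e+6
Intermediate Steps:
E = 1/492039 ≈ 2.0324e-6
2886386 + E = 2886386 + 1/492039 = 1420214481055/492039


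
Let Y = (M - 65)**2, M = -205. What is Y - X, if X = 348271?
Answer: -275371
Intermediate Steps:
Y = 72900 (Y = (-205 - 65)**2 = (-270)**2 = 72900)
Y - X = 72900 - 1*348271 = 72900 - 348271 = -275371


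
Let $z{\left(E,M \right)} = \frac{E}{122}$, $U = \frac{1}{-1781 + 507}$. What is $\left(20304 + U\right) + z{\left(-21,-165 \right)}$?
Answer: $\frac{788945809}{38857} \approx 20304.0$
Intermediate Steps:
$U = - \frac{1}{1274}$ ($U = \frac{1}{-1274} = - \frac{1}{1274} \approx -0.00078493$)
$z{\left(E,M \right)} = \frac{E}{122}$ ($z{\left(E,M \right)} = E \frac{1}{122} = \frac{E}{122}$)
$\left(20304 + U\right) + z{\left(-21,-165 \right)} = \left(20304 - \frac{1}{1274}\right) + \frac{1}{122} \left(-21\right) = \frac{25867295}{1274} - \frac{21}{122} = \frac{788945809}{38857}$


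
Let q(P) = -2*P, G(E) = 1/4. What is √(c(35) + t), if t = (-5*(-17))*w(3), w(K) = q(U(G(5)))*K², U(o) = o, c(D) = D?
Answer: I*√1390/2 ≈ 18.641*I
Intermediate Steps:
G(E) = ¼
w(K) = -K²/2 (w(K) = (-2*¼)*K² = -K²/2)
t = -765/2 (t = (-5*(-17))*(-½*3²) = 85*(-½*9) = 85*(-9/2) = -765/2 ≈ -382.50)
√(c(35) + t) = √(35 - 765/2) = √(-695/2) = I*√1390/2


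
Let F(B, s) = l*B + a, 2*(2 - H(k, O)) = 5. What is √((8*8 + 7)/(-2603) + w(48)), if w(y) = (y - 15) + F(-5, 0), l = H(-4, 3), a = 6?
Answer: √1124011842/5206 ≈ 6.4399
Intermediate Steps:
H(k, O) = -½ (H(k, O) = 2 - ½*5 = 2 - 5/2 = -½)
l = -½ ≈ -0.50000
F(B, s) = 6 - B/2 (F(B, s) = -B/2 + 6 = 6 - B/2)
w(y) = -13/2 + y (w(y) = (y - 15) + (6 - ½*(-5)) = (-15 + y) + (6 + 5/2) = (-15 + y) + 17/2 = -13/2 + y)
√((8*8 + 7)/(-2603) + w(48)) = √((8*8 + 7)/(-2603) + (-13/2 + 48)) = √((64 + 7)*(-1/2603) + 83/2) = √(71*(-1/2603) + 83/2) = √(-71/2603 + 83/2) = √(215907/5206) = √1124011842/5206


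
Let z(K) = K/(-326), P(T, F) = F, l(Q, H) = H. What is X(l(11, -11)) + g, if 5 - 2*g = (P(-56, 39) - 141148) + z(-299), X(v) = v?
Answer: 45995693/652 ≈ 70546.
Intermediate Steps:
z(K) = -K/326 (z(K) = K*(-1/326) = -K/326)
g = 46002865/652 (g = 5/2 - ((39 - 141148) - 1/326*(-299))/2 = 5/2 - (-141109 + 299/326)/2 = 5/2 - ½*(-46001235/326) = 5/2 + 46001235/652 = 46002865/652 ≈ 70557.)
X(l(11, -11)) + g = -11 + 46002865/652 = 45995693/652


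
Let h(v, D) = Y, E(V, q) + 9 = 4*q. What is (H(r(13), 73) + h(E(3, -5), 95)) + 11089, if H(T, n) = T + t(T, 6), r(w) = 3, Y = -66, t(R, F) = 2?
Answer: 11028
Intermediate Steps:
E(V, q) = -9 + 4*q
H(T, n) = 2 + T (H(T, n) = T + 2 = 2 + T)
h(v, D) = -66
(H(r(13), 73) + h(E(3, -5), 95)) + 11089 = ((2 + 3) - 66) + 11089 = (5 - 66) + 11089 = -61 + 11089 = 11028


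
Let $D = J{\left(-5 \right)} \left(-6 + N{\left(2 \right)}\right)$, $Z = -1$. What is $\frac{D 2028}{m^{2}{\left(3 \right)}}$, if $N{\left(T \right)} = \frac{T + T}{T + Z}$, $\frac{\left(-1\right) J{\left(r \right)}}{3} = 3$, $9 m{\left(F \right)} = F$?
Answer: $328536$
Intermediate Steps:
$m{\left(F \right)} = \frac{F}{9}$
$J{\left(r \right)} = -9$ ($J{\left(r \right)} = \left(-3\right) 3 = -9$)
$N{\left(T \right)} = \frac{2 T}{-1 + T}$ ($N{\left(T \right)} = \frac{T + T}{T - 1} = \frac{2 T}{-1 + T}$)
$D = 18$ ($D = - 9 \left(-6 + 2 \cdot 2 \frac{1}{-1 + 2}\right) = - 9 \left(-6 + 2 \cdot 2 \cdot 1^{-1}\right) = - 9 \left(-6 + 2 \cdot 2 \cdot 1\right) = - 9 \left(-6 + 4\right) = \left(-9\right) \left(-2\right) = 18$)
$\frac{D 2028}{m^{2}{\left(3 \right)}} = \frac{18 \cdot 2028}{\left(\frac{1}{9} \cdot 3\right)^{2}} = \frac{36504}{\left(\frac{1}{3}\right)^{2}} = 36504 \frac{1}{\frac{1}{9}} = 36504 \cdot 9 = 328536$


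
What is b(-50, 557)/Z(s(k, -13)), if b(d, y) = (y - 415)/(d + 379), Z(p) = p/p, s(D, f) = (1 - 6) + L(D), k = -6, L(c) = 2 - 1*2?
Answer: 142/329 ≈ 0.43161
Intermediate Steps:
L(c) = 0 (L(c) = 2 - 2 = 0)
s(D, f) = -5 (s(D, f) = (1 - 6) + 0 = -5 + 0 = -5)
Z(p) = 1
b(d, y) = (-415 + y)/(379 + d)
b(-50, 557)/Z(s(k, -13)) = ((-415 + 557)/(379 - 50))/1 = (142/329)*1 = 142/329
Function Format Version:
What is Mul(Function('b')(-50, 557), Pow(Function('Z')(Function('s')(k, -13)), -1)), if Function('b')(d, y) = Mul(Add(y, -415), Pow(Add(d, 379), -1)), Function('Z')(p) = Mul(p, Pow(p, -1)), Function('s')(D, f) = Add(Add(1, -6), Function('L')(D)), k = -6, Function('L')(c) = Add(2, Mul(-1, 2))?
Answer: Rational(142, 329) ≈ 0.43161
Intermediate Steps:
Function('L')(c) = 0 (Function('L')(c) = Add(2, -2) = 0)
Function('s')(D, f) = -5 (Function('s')(D, f) = Add(Add(1, -6), 0) = Add(-5, 0) = -5)
Function('Z')(p) = 1
Function('b')(d, y) = Mul(Pow(Add(379, d), -1), Add(-415, y)) (Function('b')(d, y) = Mul(Add(-415, y), Pow(Add(379, d), -1)) = Mul(Pow(Add(379, d), -1), Add(-415, y)))
Mul(Function('b')(-50, 557), Pow(Function('Z')(Function('s')(k, -13)), -1)) = Mul(Mul(Pow(Add(379, -50), -1), Add(-415, 557)), Pow(1, -1)) = Mul(Mul(Pow(329, -1), 142), 1) = Mul(Mul(Rational(1, 329), 142), 1) = Mul(Rational(142, 329), 1) = Rational(142, 329)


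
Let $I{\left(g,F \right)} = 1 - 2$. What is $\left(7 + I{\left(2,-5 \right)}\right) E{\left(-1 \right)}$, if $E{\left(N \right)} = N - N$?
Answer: $0$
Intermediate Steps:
$I{\left(g,F \right)} = -1$
$E{\left(N \right)} = 0$
$\left(7 + I{\left(2,-5 \right)}\right) E{\left(-1 \right)} = \left(7 - 1\right) 0 = 6 \cdot 0 = 0$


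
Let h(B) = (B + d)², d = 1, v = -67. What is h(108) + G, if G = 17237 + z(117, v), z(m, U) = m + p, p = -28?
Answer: 29207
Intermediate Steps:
h(B) = (1 + B)² (h(B) = (B + 1)² = (1 + B)²)
z(m, U) = -28 + m (z(m, U) = m - 28 = -28 + m)
G = 17326 (G = 17237 + (-28 + 117) = 17237 + 89 = 17326)
h(108) + G = (1 + 108)² + 17326 = 109² + 17326 = 11881 + 17326 = 29207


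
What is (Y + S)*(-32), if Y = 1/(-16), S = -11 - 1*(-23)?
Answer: -382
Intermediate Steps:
S = 12 (S = -11 + 23 = 12)
Y = -1/16 ≈ -0.062500
(Y + S)*(-32) = (-1/16 + 12)*(-32) = (191/16)*(-32) = -382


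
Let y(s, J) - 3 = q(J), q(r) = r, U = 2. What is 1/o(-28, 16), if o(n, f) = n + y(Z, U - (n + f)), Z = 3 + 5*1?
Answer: -1/11 ≈ -0.090909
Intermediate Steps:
Z = 8 (Z = 3 + 5 = 8)
y(s, J) = 3 + J
o(n, f) = 5 - f (o(n, f) = n + (3 + (2 - (n + f))) = n + (3 + (2 - (f + n))) = n + (3 + (2 + (-f - n))) = n + (3 + (2 - f - n)) = n + (5 - f - n) = 5 - f)
1/o(-28, 16) = 1/(5 - 1*16) = 1/(5 - 16) = 1/(-11) = -1/11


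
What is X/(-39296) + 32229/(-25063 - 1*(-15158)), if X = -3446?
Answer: -616169077/194613440 ≈ -3.1661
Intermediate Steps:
X/(-39296) + 32229/(-25063 - 1*(-15158)) = -3446/(-39296) + 32229/(-25063 - 1*(-15158)) = -3446*(-1/39296) + 32229/(-25063 + 15158) = 1723/19648 + 32229/(-9905) = 1723/19648 + 32229*(-1/9905) = 1723/19648 - 32229/9905 = -616169077/194613440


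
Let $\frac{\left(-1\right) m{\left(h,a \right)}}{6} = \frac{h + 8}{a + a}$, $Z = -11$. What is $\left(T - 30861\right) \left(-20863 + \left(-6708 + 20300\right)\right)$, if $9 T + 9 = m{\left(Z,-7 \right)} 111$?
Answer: $\frac{1571590295}{7} \approx 2.2451 \cdot 10^{8}$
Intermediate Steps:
$m{\left(h,a \right)} = - \frac{3 \left(8 + h\right)}{a}$ ($m{\left(h,a \right)} = - 6 \frac{h + 8}{a + a} = - 6 \frac{8 + h}{2 a} = - \frac{3 \left(8 + h\right)}{a}$)
$T = - \frac{118}{7}$ ($T = -1 + \frac{\frac{3 \left(-8 - -11\right)}{-7} \cdot 111}{9} = -1 + \frac{3 \left(- \frac{1}{7}\right) \left(-8 + 11\right) 111}{9} = -1 + \frac{3 \left(- \frac{1}{7}\right) 3 \cdot 111}{9} = -1 + \frac{\left(- \frac{9}{7}\right) 111}{9} = -1 + \frac{1}{9} \left(- \frac{999}{7}\right) = -1 - \frac{111}{7} = - \frac{118}{7} \approx -16.857$)
$\left(T - 30861\right) \left(-20863 + \left(-6708 + 20300\right)\right) = \left(- \frac{118}{7} - 30861\right) \left(-20863 + \left(-6708 + 20300\right)\right) = - \frac{216145 \left(-20863 + 13592\right)}{7} = \left(- \frac{216145}{7}\right) \left(-7271\right) = \frac{1571590295}{7}$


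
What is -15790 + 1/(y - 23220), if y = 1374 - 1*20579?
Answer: -669890751/42425 ≈ -15790.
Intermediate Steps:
y = -19205 (y = 1374 - 20579 = -19205)
-15790 + 1/(y - 23220) = -15790 + 1/(-19205 - 23220) = -15790 + 1/(-42425) = -15790 - 1/42425 = -669890751/42425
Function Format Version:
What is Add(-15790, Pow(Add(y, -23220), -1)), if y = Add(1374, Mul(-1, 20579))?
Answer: Rational(-669890751, 42425) ≈ -15790.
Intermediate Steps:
y = -19205 (y = Add(1374, -20579) = -19205)
Add(-15790, Pow(Add(y, -23220), -1)) = Add(-15790, Pow(Add(-19205, -23220), -1)) = Add(-15790, Pow(-42425, -1)) = Add(-15790, Rational(-1, 42425)) = Rational(-669890751, 42425)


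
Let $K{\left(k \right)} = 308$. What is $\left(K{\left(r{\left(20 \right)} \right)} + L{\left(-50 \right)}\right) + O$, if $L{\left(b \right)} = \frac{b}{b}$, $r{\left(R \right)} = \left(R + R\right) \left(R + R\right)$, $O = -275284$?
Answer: $-274975$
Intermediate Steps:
$r{\left(R \right)} = 4 R^{2}$ ($r{\left(R \right)} = 2 R 2 R = 4 R^{2}$)
$L{\left(b \right)} = 1$
$\left(K{\left(r{\left(20 \right)} \right)} + L{\left(-50 \right)}\right) + O = \left(308 + 1\right) - 275284 = 309 - 275284 = -274975$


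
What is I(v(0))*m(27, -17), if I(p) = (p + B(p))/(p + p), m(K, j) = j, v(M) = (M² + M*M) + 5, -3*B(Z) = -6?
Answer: -119/10 ≈ -11.900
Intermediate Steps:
B(Z) = 2 (B(Z) = -⅓*(-6) = 2)
v(M) = 5 + 2*M² (v(M) = (M² + M²) + 5 = 2*M² + 5 = 5 + 2*M²)
I(p) = (2 + p)/(2*p) (I(p) = (p + 2)/(p + p) = (2 + p)/((2*p)) = (2 + p)*(1/(2*p)) = (2 + p)/(2*p))
I(v(0))*m(27, -17) = ((2 + (5 + 2*0²))/(2*(5 + 2*0²)))*(-17) = ((2 + (5 + 2*0))/(2*(5 + 2*0)))*(-17) = ((2 + (5 + 0))/(2*(5 + 0)))*(-17) = ((½)*(2 + 5)/5)*(-17) = ((½)*(⅕)*7)*(-17) = (7/10)*(-17) = -119/10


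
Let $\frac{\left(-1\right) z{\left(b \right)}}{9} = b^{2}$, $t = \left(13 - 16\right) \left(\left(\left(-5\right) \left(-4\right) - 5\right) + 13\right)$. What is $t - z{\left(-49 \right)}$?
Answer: $21525$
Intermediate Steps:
$t = -84$ ($t = - 3 \left(\left(20 - 5\right) + 13\right) = - 3 \left(15 + 13\right) = \left(-3\right) 28 = -84$)
$z{\left(b \right)} = - 9 b^{2}$
$t - z{\left(-49 \right)} = -84 - - 9 \left(-49\right)^{2} = -84 - \left(-9\right) 2401 = -84 - -21609 = -84 + 21609 = 21525$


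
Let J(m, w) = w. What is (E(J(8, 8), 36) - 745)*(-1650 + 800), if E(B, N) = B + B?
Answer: 619650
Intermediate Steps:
E(B, N) = 2*B
(E(J(8, 8), 36) - 745)*(-1650 + 800) = (2*8 - 745)*(-1650 + 800) = (16 - 745)*(-850) = -729*(-850) = 619650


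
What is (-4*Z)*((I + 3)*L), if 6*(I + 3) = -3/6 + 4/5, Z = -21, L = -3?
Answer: -63/5 ≈ -12.600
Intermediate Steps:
I = -59/20 (I = -3 + (-3/6 + 4/5)/6 = -3 + (-3*⅙ + 4*(⅕))/6 = -3 + (-½ + ⅘)/6 = -3 + (⅙)*(3/10) = -3 + 1/20 = -59/20 ≈ -2.9500)
(-4*Z)*((I + 3)*L) = (-4*(-21))*((-59/20 + 3)*(-3)) = 84*((1/20)*(-3)) = 84*(-3/20) = -63/5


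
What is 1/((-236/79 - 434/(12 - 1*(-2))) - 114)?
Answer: -79/11691 ≈ -0.0067573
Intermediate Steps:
1/((-236/79 - 434/(12 - 1*(-2))) - 114) = 1/((-236*1/79 - 434/(12 + 2)) - 114) = 1/((-236/79 - 434/14) - 114) = 1/((-236/79 - 434*1/14) - 114) = 1/((-236/79 - 31) - 114) = 1/(-2685/79 - 114) = 1/(-11691/79) = -79/11691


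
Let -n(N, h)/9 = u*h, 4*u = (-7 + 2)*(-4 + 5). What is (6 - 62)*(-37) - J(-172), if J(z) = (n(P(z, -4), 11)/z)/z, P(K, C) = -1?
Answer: 245191697/118336 ≈ 2072.0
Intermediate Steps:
u = -5/4 (u = ((-7 + 2)*(-4 + 5))/4 = (-5*1)/4 = (¼)*(-5) = -5/4 ≈ -1.2500)
n(N, h) = 45*h/4 (n(N, h) = -(-45)*h/4 = 45*h/4)
J(z) = 495/(4*z²) (J(z) = (((45/4)*11)/z)/z = (495/(4*z))/z = 495/(4*z²))
(6 - 62)*(-37) - J(-172) = (6 - 62)*(-37) - 495/(4*(-172)²) = -56*(-37) - 495/(4*29584) = 2072 - 1*495/118336 = 2072 - 495/118336 = 245191697/118336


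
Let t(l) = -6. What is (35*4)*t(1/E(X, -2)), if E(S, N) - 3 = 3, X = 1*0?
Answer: -840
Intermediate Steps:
X = 0
E(S, N) = 6 (E(S, N) = 3 + 3 = 6)
(35*4)*t(1/E(X, -2)) = (35*4)*(-6) = 140*(-6) = -840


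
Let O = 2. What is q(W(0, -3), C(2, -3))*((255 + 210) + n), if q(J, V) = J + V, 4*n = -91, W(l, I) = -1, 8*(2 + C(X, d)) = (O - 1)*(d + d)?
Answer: -26535/16 ≈ -1658.4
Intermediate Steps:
C(X, d) = -2 + d/4 (C(X, d) = -2 + ((2 - 1)*(d + d))/8 = -2 + (1*(2*d))/8 = -2 + (2*d)/8 = -2 + d/4)
n = -91/4 (n = (1/4)*(-91) = -91/4 ≈ -22.750)
q(W(0, -3), C(2, -3))*((255 + 210) + n) = (-1 + (-2 + (1/4)*(-3)))*((255 + 210) - 91/4) = (-1 + (-2 - 3/4))*(465 - 91/4) = (-1 - 11/4)*(1769/4) = -15/4*1769/4 = -26535/16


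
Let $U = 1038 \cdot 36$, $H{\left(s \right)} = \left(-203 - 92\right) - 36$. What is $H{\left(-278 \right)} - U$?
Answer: $-37699$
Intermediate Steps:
$H{\left(s \right)} = -331$ ($H{\left(s \right)} = -295 - 36 = -331$)
$U = 37368$
$H{\left(-278 \right)} - U = -331 - 37368 = -37699$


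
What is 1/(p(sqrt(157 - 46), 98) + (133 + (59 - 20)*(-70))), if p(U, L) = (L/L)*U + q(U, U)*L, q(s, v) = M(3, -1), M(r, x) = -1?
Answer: -2695/7262914 - sqrt(111)/7262914 ≈ -0.00037251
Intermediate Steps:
q(s, v) = -1
p(U, L) = U - L (p(U, L) = (L/L)*U - L = 1*U - L = U - L)
1/(p(sqrt(157 - 46), 98) + (133 + (59 - 20)*(-70))) = 1/((sqrt(157 - 46) - 1*98) + (133 + (59 - 20)*(-70))) = 1/((sqrt(111) - 98) + (133 + 39*(-70))) = 1/((-98 + sqrt(111)) + (133 - 2730)) = 1/((-98 + sqrt(111)) - 2597) = 1/(-2695 + sqrt(111))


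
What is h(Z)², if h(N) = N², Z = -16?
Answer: 65536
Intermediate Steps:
h(Z)² = ((-16)²)² = 256² = 65536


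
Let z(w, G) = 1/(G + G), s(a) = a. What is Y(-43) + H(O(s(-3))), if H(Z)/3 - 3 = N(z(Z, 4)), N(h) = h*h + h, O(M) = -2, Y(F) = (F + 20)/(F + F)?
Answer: 26665/2752 ≈ 9.6893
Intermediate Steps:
Y(F) = (20 + F)/(2*F) (Y(F) = (20 + F)/((2*F)) = (20 + F)*(1/(2*F)) = (20 + F)/(2*F))
z(w, G) = 1/(2*G)
N(h) = h + h² (N(h) = h² + h = h + h²)
H(Z) = 603/64 (H(Z) = 9 + 3*(((½)/4)*(1 + (½)/4)) = 9 + 3*(((½)*(¼))*(1 + (½)*(¼))) = 9 + 3*((1 + ⅛)/8) = 9 + 3*((⅛)*(9/8)) = 9 + 3*(9/64) = 9 + 27/64 = 603/64)
Y(-43) + H(O(s(-3))) = (½)*(20 - 43)/(-43) + 603/64 = (½)*(-1/43)*(-23) + 603/64 = 23/86 + 603/64 = 26665/2752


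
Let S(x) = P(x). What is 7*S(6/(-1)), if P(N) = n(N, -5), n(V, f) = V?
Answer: -42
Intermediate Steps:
P(N) = N
S(x) = x
7*S(6/(-1)) = 7*(6/(-1)) = 7*(6*(-1)) = 7*(-6) = -42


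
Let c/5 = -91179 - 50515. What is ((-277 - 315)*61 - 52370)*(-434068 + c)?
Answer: 101094047316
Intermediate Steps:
c = -708470 (c = 5*(-91179 - 50515) = 5*(-141694) = -708470)
((-277 - 315)*61 - 52370)*(-434068 + c) = ((-277 - 315)*61 - 52370)*(-434068 - 708470) = (-592*61 - 52370)*(-1142538) = (-36112 - 52370)*(-1142538) = -88482*(-1142538) = 101094047316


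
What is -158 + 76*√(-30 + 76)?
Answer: -158 + 76*√46 ≈ 357.46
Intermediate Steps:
-158 + 76*√(-30 + 76) = -158 + 76*√46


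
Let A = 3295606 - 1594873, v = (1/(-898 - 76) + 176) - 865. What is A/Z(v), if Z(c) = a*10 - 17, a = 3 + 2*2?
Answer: 1700733/53 ≈ 32089.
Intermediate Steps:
a = 7 (a = 3 + 4 = 7)
v = -671087/974 (v = (1/(-974) + 176) - 865 = (-1/974 + 176) - 865 = 171423/974 - 865 = -671087/974 ≈ -689.00)
A = 1700733
Z(c) = 53 (Z(c) = 7*10 - 17 = 70 - 17 = 53)
A/Z(v) = 1700733/53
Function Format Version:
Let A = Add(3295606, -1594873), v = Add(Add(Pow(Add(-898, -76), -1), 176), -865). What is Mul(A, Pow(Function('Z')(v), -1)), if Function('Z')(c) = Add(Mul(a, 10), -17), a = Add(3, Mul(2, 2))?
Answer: Rational(1700733, 53) ≈ 32089.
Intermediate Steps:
a = 7 (a = Add(3, 4) = 7)
v = Rational(-671087, 974) (v = Add(Add(Pow(-974, -1), 176), -865) = Add(Add(Rational(-1, 974), 176), -865) = Add(Rational(171423, 974), -865) = Rational(-671087, 974) ≈ -689.00)
A = 1700733
Function('Z')(c) = 53 (Function('Z')(c) = Add(Mul(7, 10), -17) = Add(70, -17) = 53)
Mul(A, Pow(Function('Z')(v), -1)) = Mul(1700733, Pow(53, -1)) = Mul(1700733, Rational(1, 53)) = Rational(1700733, 53)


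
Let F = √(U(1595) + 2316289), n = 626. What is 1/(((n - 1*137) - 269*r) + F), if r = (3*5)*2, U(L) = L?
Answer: -2527/18384559 - 2*√579471/55153677 ≈ -0.00016506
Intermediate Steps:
r = 30 (r = 15*2 = 30)
F = 2*√579471 (F = √(1595 + 2316289) = √2317884 = 2*√579471 ≈ 1522.5)
1/(((n - 1*137) - 269*r) + F) = 1/(((626 - 1*137) - 269*30) + 2*√579471) = 1/(((626 - 137) - 8070) + 2*√579471) = 1/((489 - 8070) + 2*√579471) = 1/(-7581 + 2*√579471)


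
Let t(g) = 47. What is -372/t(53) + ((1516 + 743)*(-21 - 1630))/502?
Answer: -699117/94 ≈ -7437.4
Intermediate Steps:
-372/t(53) + ((1516 + 743)*(-21 - 1630))/502 = -372/47 + ((1516 + 743)*(-21 - 1630))/502 = -372*1/47 + (2259*(-1651))*(1/502) = -372/47 - 3729609*1/502 = -372/47 - 14859/2 = -699117/94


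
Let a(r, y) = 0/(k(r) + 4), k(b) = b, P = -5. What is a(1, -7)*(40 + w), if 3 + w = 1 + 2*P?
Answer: 0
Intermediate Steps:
a(r, y) = 0 (a(r, y) = 0/(r + 4) = 0/(4 + r) = 0)
w = -12 (w = -3 + (1 + 2*(-5)) = -3 + (1 - 10) = -3 - 9 = -12)
a(1, -7)*(40 + w) = 0*(40 - 12) = 0*28 = 0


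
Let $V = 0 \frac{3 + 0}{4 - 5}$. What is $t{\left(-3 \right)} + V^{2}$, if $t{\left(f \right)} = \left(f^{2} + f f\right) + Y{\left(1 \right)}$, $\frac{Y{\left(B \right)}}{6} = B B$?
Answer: $24$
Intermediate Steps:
$Y{\left(B \right)} = 6 B^{2}$ ($Y{\left(B \right)} = 6 B B = 6 B^{2}$)
$V = 0$ ($V = 0 \frac{3}{-1} = 0 \cdot 3 \left(-1\right) = 0 \left(-3\right) = 0$)
$t{\left(f \right)} = 6 + 2 f^{2}$ ($t{\left(f \right)} = \left(f^{2} + f f\right) + 6 \cdot 1^{2} = \left(f^{2} + f^{2}\right) + 6 \cdot 1 = 2 f^{2} + 6 = 6 + 2 f^{2}$)
$t{\left(-3 \right)} + V^{2} = \left(6 + 2 \left(-3\right)^{2}\right) + 0^{2} = \left(6 + 2 \cdot 9\right) + 0 = \left(6 + 18\right) + 0 = 24 + 0 = 24$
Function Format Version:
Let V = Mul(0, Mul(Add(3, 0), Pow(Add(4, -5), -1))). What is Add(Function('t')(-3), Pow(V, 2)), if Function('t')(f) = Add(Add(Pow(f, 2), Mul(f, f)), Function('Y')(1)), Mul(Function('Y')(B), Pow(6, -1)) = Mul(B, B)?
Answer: 24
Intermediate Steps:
Function('Y')(B) = Mul(6, Pow(B, 2)) (Function('Y')(B) = Mul(6, Mul(B, B)) = Mul(6, Pow(B, 2)))
V = 0 (V = Mul(0, Mul(3, Pow(-1, -1))) = Mul(0, Mul(3, -1)) = Mul(0, -3) = 0)
Function('t')(f) = Add(6, Mul(2, Pow(f, 2))) (Function('t')(f) = Add(Add(Pow(f, 2), Mul(f, f)), Mul(6, Pow(1, 2))) = Add(Add(Pow(f, 2), Pow(f, 2)), Mul(6, 1)) = Add(Mul(2, Pow(f, 2)), 6) = Add(6, Mul(2, Pow(f, 2))))
Add(Function('t')(-3), Pow(V, 2)) = Add(Add(6, Mul(2, Pow(-3, 2))), Pow(0, 2)) = Add(Add(6, Mul(2, 9)), 0) = Add(Add(6, 18), 0) = Add(24, 0) = 24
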